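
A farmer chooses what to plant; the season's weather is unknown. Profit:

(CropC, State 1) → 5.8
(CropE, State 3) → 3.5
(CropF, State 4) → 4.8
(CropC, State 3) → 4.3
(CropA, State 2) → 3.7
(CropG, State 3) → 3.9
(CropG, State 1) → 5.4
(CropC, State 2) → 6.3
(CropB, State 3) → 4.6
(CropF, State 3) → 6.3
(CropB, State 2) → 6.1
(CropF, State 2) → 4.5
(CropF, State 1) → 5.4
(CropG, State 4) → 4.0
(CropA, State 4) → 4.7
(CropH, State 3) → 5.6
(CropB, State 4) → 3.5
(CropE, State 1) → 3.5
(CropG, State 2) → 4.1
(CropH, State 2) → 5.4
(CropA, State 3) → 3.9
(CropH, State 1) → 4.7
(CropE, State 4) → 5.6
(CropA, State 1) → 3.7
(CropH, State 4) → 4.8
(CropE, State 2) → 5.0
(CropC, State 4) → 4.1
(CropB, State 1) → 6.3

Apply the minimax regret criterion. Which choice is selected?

Column bests: State 1=6.3, State 2=6.3, State 3=6.3, State 4=5.6.
CropC regrets: 0.5, 0.0, 2.0, 1.5 → max 2.0
CropB regrets: 0.0, 0.2, 1.7, 2.1 → max 2.1
CropA regrets: 2.6, 2.6, 2.4, 0.9 → max 2.6
CropE regrets: 2.8, 1.3, 2.8, 0.0 → max 2.8
CropH regrets: 1.6, 0.9, 0.7, 0.8 → max 1.6
CropG regrets: 0.9, 2.2, 2.4, 1.6 → max 2.4
CropF regrets: 0.9, 1.8, 0.0, 0.8 → max 1.8
Smallest max regret = 1.6 → CropH.

CropH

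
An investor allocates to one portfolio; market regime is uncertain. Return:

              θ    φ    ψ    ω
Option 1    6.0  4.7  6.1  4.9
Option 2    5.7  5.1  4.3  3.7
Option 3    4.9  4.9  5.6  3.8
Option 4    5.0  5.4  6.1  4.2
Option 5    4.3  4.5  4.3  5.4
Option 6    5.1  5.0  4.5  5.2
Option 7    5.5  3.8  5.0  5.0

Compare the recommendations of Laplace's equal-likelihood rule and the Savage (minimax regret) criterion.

laplace → Option 1; minimax regret → Option 1 (agree)

Row averages: Option 1=5.425, Option 2=4.7, Option 3=4.8, Option 4=5.175, Option 5=4.625, Option 6=4.95, Option 7=4.825
Highest average = 5.425 → Option 1.
Column bests: θ=6.0, φ=5.4, ψ=6.1, ω=5.4.
Option 1 regrets: 0.0, 0.7, 0.0, 0.5 → max 0.7
Option 2 regrets: 0.3, 0.3, 1.8, 1.7 → max 1.8
Option 3 regrets: 1.1, 0.5, 0.5, 1.6 → max 1.6
Option 4 regrets: 1.0, 0.0, 0.0, 1.2 → max 1.2
Option 5 regrets: 1.7, 0.9, 1.8, 0.0 → max 1.8
Option 6 regrets: 0.9, 0.4, 1.6, 0.2 → max 1.6
Option 7 regrets: 0.5, 1.6, 1.1, 0.4 → max 1.6
Smallest max regret = 0.7 → Option 1.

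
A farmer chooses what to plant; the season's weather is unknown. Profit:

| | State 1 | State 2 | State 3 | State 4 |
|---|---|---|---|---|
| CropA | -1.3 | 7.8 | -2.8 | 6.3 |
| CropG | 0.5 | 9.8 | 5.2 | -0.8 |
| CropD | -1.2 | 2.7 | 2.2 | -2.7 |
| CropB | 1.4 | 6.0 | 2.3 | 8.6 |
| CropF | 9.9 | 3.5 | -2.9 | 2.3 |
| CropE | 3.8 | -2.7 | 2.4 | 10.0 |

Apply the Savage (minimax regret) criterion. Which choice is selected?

CropF

Column bests: State 1=9.9, State 2=9.8, State 3=5.2, State 4=10.0.
CropA regrets: 11.2, 2.0, 8.0, 3.7 → max 11.2
CropG regrets: 9.4, 0.0, 0.0, 10.8 → max 10.8
CropD regrets: 11.1, 7.1, 3.0, 12.7 → max 12.7
CropB regrets: 8.5, 3.8, 2.9, 1.4 → max 8.5
CropF regrets: 0.0, 6.3, 8.1, 7.7 → max 8.1
CropE regrets: 6.1, 12.5, 2.8, 0.0 → max 12.5
Smallest max regret = 8.1 → CropF.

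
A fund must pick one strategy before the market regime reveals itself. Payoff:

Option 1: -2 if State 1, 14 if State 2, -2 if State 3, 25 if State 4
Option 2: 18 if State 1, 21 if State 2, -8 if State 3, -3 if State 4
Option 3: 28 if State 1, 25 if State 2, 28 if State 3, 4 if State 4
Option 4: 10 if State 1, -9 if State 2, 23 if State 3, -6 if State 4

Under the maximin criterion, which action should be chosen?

Option 3

Row minima: Option 1=-2, Option 2=-8, Option 3=4, Option 4=-9
Best worst-case = 4 → Option 3.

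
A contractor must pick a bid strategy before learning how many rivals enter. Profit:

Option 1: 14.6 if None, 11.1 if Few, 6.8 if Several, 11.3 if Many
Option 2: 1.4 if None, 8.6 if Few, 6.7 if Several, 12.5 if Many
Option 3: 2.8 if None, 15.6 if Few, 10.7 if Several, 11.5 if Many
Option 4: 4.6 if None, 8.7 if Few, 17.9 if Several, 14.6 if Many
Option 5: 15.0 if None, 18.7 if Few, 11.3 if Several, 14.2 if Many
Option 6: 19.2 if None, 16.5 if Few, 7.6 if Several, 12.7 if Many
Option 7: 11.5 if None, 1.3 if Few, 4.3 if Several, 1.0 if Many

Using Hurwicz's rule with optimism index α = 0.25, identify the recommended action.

Option 1: 0.25·14.6 + 0.75·6.8 = 8.75
Option 2: 0.25·12.5 + 0.75·1.4 = 4.175
Option 3: 0.25·15.6 + 0.75·2.8 = 6
Option 4: 0.25·17.9 + 0.75·4.6 = 7.925
Option 5: 0.25·18.7 + 0.75·11.3 = 13.15
Option 6: 0.25·19.2 + 0.75·7.6 = 10.5
Option 7: 0.25·11.5 + 0.75·1.0 = 3.625
Highest Hurwicz score = 13.15 → Option 5.

Option 5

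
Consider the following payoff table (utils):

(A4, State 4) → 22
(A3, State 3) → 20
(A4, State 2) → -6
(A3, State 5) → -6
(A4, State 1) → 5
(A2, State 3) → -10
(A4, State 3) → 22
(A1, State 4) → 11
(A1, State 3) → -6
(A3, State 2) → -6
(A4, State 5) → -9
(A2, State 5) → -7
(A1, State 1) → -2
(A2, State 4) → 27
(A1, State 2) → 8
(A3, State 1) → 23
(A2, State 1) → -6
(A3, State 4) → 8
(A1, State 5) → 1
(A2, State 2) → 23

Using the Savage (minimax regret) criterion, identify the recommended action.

Column bests: State 1=23, State 2=23, State 3=22, State 4=27, State 5=1.
A1 regrets: 25, 15, 28, 16, 0 → max 28
A2 regrets: 29, 0, 32, 0, 8 → max 32
A3 regrets: 0, 29, 2, 19, 7 → max 29
A4 regrets: 18, 29, 0, 5, 10 → max 29
Smallest max regret = 28 → A1.

A1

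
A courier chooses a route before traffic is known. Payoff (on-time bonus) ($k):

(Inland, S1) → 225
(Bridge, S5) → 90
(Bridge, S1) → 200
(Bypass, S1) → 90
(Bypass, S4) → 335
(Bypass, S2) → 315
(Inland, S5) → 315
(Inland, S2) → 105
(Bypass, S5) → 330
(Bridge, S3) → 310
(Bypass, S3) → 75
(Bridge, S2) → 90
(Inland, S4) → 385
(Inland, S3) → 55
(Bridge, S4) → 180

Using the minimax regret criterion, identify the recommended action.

Bypass

Column bests: S1=225, S2=315, S3=310, S4=385, S5=330.
Bridge regrets: 25, 225, 0, 205, 240 → max 240
Inland regrets: 0, 210, 255, 0, 15 → max 255
Bypass regrets: 135, 0, 235, 50, 0 → max 235
Smallest max regret = 235 → Bypass.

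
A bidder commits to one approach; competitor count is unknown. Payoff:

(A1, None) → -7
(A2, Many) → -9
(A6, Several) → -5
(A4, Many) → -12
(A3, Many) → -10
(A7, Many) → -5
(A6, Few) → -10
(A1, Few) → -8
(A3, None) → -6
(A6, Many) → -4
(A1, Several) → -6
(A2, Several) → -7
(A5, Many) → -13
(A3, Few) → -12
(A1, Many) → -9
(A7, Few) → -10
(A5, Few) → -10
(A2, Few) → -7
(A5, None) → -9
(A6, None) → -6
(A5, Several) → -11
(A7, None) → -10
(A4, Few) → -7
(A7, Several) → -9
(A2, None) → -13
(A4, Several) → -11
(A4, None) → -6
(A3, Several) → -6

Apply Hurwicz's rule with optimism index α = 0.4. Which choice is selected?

A6

A1: 0.4·(-6) + 0.6·(-9) = -7.8
A2: 0.4·(-7) + 0.6·(-13) = -10.6
A3: 0.4·(-6) + 0.6·(-12) = -9.6
A4: 0.4·(-6) + 0.6·(-12) = -9.6
A5: 0.4·(-9) + 0.6·(-13) = -11.4
A6: 0.4·(-4) + 0.6·(-10) = -7.6
A7: 0.4·(-5) + 0.6·(-10) = -8
Highest Hurwicz score = -7.6 → A6.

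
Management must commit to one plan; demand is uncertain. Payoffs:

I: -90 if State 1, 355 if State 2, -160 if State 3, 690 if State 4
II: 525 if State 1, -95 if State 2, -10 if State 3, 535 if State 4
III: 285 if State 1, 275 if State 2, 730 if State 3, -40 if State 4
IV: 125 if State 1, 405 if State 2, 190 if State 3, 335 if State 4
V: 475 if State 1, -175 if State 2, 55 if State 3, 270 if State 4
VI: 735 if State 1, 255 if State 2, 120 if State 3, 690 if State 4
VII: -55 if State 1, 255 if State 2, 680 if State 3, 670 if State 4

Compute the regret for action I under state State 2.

Best payoff under State 2 is 405.
Regret = 405 − 355 = 50.

50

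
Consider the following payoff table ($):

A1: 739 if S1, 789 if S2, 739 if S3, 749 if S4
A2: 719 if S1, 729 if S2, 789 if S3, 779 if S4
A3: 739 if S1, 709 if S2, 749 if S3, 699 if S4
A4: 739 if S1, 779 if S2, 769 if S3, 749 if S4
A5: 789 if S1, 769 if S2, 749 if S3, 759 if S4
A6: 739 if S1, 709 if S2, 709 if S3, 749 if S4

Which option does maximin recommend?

A5

Row minima: A1=739, A2=719, A3=699, A4=739, A5=749, A6=709
Best worst-case = 749 → A5.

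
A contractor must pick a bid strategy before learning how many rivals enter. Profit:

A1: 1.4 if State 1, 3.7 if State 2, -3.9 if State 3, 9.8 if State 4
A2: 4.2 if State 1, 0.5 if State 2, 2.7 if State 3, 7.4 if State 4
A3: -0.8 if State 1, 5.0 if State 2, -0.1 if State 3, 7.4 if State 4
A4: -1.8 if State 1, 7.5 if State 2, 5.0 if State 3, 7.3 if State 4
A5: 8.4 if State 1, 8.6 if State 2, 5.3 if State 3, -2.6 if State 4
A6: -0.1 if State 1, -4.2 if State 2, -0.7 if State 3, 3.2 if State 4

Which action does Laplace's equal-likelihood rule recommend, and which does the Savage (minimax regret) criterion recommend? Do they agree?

Row averages: A1=2.75, A2=3.7, A3=2.875, A4=4.5, A5=4.925, A6=-0.45
Highest average = 4.925 → A5.
Column bests: State 1=8.4, State 2=8.6, State 3=5.3, State 4=9.8.
A1 regrets: 7.0, 4.9, 9.2, 0.0 → max 9.2
A2 regrets: 4.2, 8.1, 2.6, 2.4 → max 8.1
A3 regrets: 9.2, 3.6, 5.4, 2.4 → max 9.2
A4 regrets: 10.2, 1.1, 0.3, 2.5 → max 10.2
A5 regrets: 0.0, 0.0, 0.0, 12.4 → max 12.4
A6 regrets: 8.5, 12.8, 6.0, 6.6 → max 12.8
Smallest max regret = 8.1 → A2.

laplace → A5; minimax regret → A2 (disagree)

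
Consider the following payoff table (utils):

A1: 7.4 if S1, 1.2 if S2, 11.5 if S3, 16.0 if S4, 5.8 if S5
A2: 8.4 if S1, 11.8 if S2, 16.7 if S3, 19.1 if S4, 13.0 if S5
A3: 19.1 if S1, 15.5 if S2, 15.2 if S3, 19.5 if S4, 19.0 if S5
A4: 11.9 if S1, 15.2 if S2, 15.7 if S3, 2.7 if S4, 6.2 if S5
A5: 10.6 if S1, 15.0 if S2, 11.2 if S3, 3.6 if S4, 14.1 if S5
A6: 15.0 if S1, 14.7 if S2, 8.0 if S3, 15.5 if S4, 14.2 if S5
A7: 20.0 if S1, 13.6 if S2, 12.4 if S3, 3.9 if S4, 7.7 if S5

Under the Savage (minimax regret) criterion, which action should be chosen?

A3

Column bests: S1=20.0, S2=15.5, S3=16.7, S4=19.5, S5=19.0.
A1 regrets: 12.6, 14.3, 5.2, 3.5, 13.2 → max 14.3
A2 regrets: 11.6, 3.7, 0.0, 0.4, 6.0 → max 11.6
A3 regrets: 0.9, 0.0, 1.5, 0.0, 0.0 → max 1.5
A4 regrets: 8.1, 0.3, 1.0, 16.8, 12.8 → max 16.8
A5 regrets: 9.4, 0.5, 5.5, 15.9, 4.9 → max 15.9
A6 regrets: 5.0, 0.8, 8.7, 4.0, 4.8 → max 8.7
A7 regrets: 0.0, 1.9, 4.3, 15.6, 11.3 → max 15.6
Smallest max regret = 1.5 → A3.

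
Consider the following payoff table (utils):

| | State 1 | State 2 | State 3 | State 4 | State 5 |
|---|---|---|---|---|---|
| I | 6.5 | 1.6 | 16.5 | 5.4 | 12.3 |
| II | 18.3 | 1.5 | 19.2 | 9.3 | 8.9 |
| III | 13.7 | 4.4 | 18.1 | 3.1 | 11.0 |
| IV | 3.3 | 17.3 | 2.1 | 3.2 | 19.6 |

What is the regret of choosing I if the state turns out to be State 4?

3.9

Best payoff under State 4 is 9.3.
Regret = 9.3 − 5.4 = 3.9.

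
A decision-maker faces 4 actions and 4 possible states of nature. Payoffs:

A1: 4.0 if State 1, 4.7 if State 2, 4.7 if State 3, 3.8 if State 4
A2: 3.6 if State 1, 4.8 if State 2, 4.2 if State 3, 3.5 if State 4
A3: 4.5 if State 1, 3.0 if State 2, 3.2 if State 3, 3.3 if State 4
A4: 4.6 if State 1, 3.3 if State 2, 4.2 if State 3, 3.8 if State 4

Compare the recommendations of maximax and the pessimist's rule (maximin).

maximax → A2; maximin → A1 (disagree)

Row maxima: A1=4.7, A2=4.8, A3=4.5, A4=4.6
Best best-case = 4.8 → A2.
Row minima: A1=3.8, A2=3.5, A3=3.0, A4=3.3
Best worst-case = 3.8 → A1.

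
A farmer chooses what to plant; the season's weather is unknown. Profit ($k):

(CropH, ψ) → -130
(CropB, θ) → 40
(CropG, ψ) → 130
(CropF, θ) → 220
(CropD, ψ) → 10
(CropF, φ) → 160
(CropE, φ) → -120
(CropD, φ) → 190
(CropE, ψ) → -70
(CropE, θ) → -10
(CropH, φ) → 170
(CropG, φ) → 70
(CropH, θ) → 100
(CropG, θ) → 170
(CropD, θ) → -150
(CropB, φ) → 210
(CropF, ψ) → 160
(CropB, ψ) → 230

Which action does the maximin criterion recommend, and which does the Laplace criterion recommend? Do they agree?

maximin → CropF; laplace → CropF (agree)

Row minima: CropF=160, CropD=-150, CropH=-130, CropB=40, CropE=-120, CropG=70
Best worst-case = 160 → CropF.
Row averages: CropF=180, CropD=50/3, CropH=140/3, CropB=160, CropE=-200/3, CropG=370/3
Highest average = 180 → CropF.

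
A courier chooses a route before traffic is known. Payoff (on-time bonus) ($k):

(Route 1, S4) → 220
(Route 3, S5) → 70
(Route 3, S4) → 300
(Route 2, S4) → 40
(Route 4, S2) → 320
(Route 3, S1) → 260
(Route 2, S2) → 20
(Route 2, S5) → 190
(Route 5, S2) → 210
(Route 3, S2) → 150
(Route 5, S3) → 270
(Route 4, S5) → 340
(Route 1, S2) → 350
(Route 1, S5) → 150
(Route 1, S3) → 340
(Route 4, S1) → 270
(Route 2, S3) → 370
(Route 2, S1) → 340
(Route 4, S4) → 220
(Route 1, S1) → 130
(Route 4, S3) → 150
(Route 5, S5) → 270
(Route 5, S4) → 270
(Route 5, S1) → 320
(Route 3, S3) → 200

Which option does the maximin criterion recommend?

Row minima: Route 1=130, Route 2=20, Route 3=70, Route 4=150, Route 5=210
Best worst-case = 210 → Route 5.

Route 5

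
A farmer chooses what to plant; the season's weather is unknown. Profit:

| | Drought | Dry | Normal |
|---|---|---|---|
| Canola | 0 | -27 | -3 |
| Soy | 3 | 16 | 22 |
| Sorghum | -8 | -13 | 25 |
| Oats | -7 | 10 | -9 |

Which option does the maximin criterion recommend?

Row minima: Canola=-27, Soy=3, Sorghum=-13, Oats=-9
Best worst-case = 3 → Soy.

Soy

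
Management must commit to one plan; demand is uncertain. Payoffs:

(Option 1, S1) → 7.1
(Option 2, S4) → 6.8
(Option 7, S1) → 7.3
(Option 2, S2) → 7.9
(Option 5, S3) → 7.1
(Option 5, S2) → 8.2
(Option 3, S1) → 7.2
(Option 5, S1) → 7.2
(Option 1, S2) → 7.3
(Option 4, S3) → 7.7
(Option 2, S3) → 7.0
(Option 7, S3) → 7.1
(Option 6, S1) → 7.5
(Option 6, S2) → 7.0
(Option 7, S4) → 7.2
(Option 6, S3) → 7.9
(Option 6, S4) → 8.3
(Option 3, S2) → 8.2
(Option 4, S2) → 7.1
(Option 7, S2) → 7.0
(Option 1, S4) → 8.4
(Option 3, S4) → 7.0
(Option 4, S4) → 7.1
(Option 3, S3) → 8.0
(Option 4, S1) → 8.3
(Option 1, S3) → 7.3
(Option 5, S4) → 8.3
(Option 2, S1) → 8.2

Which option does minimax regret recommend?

Column bests: S1=8.3, S2=8.2, S3=8.0, S4=8.4.
Option 1 regrets: 1.2, 0.9, 0.7, 0.0 → max 1.2
Option 2 regrets: 0.1, 0.3, 1.0, 1.6 → max 1.6
Option 3 regrets: 1.1, 0.0, 0.0, 1.4 → max 1.4
Option 4 regrets: 0.0, 1.1, 0.3, 1.3 → max 1.3
Option 5 regrets: 1.1, 0.0, 0.9, 0.1 → max 1.1
Option 6 regrets: 0.8, 1.2, 0.1, 0.1 → max 1.2
Option 7 regrets: 1.0, 1.2, 0.9, 1.2 → max 1.2
Smallest max regret = 1.1 → Option 5.

Option 5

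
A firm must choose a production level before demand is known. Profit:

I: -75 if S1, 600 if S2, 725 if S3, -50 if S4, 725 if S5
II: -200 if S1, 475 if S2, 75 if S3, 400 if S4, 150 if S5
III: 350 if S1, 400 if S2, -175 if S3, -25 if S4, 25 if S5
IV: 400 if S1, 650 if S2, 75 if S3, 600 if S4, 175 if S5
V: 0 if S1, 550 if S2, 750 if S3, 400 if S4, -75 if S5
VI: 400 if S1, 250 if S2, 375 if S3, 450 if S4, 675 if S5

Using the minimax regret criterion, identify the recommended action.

VI

Column bests: S1=400, S2=650, S3=750, S4=600, S5=725.
I regrets: 475, 50, 25, 650, 0 → max 650
II regrets: 600, 175, 675, 200, 575 → max 675
III regrets: 50, 250, 925, 625, 700 → max 925
IV regrets: 0, 0, 675, 0, 550 → max 675
V regrets: 400, 100, 0, 200, 800 → max 800
VI regrets: 0, 400, 375, 150, 50 → max 400
Smallest max regret = 400 → VI.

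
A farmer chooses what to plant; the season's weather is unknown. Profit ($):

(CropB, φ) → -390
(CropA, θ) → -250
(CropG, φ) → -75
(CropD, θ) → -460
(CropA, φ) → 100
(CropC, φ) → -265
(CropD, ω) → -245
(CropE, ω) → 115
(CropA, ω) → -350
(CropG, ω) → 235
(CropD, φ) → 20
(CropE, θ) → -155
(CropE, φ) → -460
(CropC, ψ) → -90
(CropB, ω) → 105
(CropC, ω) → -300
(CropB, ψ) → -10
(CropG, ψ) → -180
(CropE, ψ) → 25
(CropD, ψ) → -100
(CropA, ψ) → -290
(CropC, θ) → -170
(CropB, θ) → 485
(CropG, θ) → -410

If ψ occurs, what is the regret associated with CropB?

Best payoff under ψ is 25.
Regret = 25 − (-10) = 35.

35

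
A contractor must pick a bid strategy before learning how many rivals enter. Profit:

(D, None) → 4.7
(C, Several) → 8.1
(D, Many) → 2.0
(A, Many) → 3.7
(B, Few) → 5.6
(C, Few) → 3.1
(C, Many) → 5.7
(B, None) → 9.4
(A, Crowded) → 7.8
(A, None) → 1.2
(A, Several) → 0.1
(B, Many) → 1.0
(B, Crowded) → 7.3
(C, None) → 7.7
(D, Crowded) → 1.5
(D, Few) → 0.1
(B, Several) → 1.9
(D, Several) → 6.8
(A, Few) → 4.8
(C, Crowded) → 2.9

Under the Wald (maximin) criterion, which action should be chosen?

Row minima: A=0.1, B=1.0, C=2.9, D=0.1
Best worst-case = 2.9 → C.

C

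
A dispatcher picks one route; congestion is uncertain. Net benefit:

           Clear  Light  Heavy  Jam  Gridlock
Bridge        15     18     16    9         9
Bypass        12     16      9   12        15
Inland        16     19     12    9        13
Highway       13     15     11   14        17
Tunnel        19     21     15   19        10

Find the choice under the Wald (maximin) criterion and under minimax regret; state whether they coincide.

maximin → Highway; minimax regret → Highway (agree)

Row minima: Bridge=9, Bypass=9, Inland=9, Highway=11, Tunnel=10
Best worst-case = 11 → Highway.
Column bests: Clear=19, Light=21, Heavy=16, Jam=19, Gridlock=17.
Bridge regrets: 4, 3, 0, 10, 8 → max 10
Bypass regrets: 7, 5, 7, 7, 2 → max 7
Inland regrets: 3, 2, 4, 10, 4 → max 10
Highway regrets: 6, 6, 5, 5, 0 → max 6
Tunnel regrets: 0, 0, 1, 0, 7 → max 7
Smallest max regret = 6 → Highway.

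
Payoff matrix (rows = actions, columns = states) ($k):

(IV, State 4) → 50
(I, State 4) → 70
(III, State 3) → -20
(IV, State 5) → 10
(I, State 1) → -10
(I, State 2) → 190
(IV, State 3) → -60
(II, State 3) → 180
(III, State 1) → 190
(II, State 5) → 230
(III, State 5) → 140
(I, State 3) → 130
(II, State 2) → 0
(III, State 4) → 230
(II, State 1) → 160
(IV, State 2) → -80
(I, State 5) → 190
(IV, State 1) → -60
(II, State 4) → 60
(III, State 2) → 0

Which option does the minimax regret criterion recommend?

II

Column bests: State 1=190, State 2=190, State 3=180, State 4=230, State 5=230.
I regrets: 200, 0, 50, 160, 40 → max 200
II regrets: 30, 190, 0, 170, 0 → max 190
III regrets: 0, 190, 200, 0, 90 → max 200
IV regrets: 250, 270, 240, 180, 220 → max 270
Smallest max regret = 190 → II.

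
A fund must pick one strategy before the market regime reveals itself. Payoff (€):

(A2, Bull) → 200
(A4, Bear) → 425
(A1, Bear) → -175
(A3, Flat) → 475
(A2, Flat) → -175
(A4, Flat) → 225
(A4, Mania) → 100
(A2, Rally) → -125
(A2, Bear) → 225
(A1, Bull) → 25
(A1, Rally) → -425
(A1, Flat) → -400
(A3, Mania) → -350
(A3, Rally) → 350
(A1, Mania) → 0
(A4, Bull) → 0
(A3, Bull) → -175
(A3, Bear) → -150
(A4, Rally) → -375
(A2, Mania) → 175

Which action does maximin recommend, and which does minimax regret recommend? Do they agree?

maximin → A2; minimax regret → A3 (disagree)

Row minima: A1=-425, A2=-175, A3=-350, A4=-375
Best worst-case = -175 → A2.
Column bests: Bear=425, Flat=475, Bull=200, Rally=350, Mania=175.
A1 regrets: 600, 875, 175, 775, 175 → max 875
A2 regrets: 200, 650, 0, 475, 0 → max 650
A3 regrets: 575, 0, 375, 0, 525 → max 575
A4 regrets: 0, 250, 200, 725, 75 → max 725
Smallest max regret = 575 → A3.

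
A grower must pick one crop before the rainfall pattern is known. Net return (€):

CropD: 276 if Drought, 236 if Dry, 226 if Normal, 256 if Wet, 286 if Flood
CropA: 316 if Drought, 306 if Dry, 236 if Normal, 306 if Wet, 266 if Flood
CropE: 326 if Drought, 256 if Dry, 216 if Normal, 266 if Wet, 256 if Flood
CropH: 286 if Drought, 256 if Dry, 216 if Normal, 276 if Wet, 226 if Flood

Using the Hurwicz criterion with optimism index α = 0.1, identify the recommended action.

CropD: 0.1·286 + 0.9·226 = 232
CropA: 0.1·316 + 0.9·236 = 244
CropE: 0.1·326 + 0.9·216 = 227
CropH: 0.1·286 + 0.9·216 = 223
Highest Hurwicz score = 244 → CropA.

CropA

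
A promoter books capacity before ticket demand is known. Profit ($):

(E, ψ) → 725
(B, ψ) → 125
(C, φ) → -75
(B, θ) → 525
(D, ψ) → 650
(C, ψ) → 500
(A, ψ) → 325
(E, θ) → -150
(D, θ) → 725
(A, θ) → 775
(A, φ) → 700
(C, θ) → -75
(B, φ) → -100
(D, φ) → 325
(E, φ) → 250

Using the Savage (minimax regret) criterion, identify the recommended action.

Column bests: θ=775, φ=700, ψ=725.
A regrets: 0, 0, 400 → max 400
B regrets: 250, 800, 600 → max 800
C regrets: 850, 775, 225 → max 850
D regrets: 50, 375, 75 → max 375
E regrets: 925, 450, 0 → max 925
Smallest max regret = 375 → D.

D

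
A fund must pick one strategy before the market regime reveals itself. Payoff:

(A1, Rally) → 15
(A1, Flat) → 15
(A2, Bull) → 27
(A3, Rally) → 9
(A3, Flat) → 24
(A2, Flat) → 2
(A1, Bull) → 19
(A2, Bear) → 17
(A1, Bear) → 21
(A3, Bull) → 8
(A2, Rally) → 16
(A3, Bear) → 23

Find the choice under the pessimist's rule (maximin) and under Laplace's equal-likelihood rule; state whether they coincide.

Row minima: A1=15, A2=2, A3=8
Best worst-case = 15 → A1.
Row averages: A1=17.5, A2=15.5, A3=16
Highest average = 17.5 → A1.

maximin → A1; laplace → A1 (agree)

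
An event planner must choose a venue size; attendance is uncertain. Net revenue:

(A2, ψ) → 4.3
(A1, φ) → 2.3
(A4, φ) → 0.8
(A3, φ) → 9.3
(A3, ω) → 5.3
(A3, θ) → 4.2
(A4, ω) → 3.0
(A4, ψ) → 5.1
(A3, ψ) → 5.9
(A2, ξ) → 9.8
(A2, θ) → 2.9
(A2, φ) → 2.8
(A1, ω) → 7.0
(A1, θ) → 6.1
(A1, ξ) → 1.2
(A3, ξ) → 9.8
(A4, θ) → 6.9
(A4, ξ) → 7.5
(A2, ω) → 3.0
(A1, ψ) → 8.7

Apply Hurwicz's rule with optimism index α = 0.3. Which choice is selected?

A1: 0.3·8.7 + 0.7·1.2 = 3.45
A2: 0.3·9.8 + 0.7·2.8 = 4.9
A3: 0.3·9.8 + 0.7·4.2 = 5.88
A4: 0.3·7.5 + 0.7·0.8 = 2.81
Highest Hurwicz score = 5.88 → A3.

A3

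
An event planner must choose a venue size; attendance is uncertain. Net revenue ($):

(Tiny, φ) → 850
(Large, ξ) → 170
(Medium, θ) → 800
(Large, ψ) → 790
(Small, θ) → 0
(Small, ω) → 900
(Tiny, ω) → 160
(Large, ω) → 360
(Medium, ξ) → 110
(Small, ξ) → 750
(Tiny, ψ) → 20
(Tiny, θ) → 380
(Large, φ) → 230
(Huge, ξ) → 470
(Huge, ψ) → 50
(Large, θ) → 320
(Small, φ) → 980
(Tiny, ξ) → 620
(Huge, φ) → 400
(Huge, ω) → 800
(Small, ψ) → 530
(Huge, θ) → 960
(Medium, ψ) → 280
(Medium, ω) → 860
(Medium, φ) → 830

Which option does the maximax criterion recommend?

Row maxima: Tiny=850, Small=980, Medium=860, Large=790, Huge=960
Best best-case = 980 → Small.

Small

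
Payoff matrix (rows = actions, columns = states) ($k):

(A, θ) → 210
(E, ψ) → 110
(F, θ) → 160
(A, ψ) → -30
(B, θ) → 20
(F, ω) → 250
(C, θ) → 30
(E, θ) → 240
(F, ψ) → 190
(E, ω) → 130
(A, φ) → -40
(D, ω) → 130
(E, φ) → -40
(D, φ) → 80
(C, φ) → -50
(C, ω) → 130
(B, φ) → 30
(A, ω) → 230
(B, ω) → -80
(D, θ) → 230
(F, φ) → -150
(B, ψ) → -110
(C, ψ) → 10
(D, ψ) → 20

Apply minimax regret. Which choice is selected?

E

Column bests: θ=240, φ=80, ψ=190, ω=250.
A regrets: 30, 120, 220, 20 → max 220
B regrets: 220, 50, 300, 330 → max 330
C regrets: 210, 130, 180, 120 → max 210
D regrets: 10, 0, 170, 120 → max 170
E regrets: 0, 120, 80, 120 → max 120
F regrets: 80, 230, 0, 0 → max 230
Smallest max regret = 120 → E.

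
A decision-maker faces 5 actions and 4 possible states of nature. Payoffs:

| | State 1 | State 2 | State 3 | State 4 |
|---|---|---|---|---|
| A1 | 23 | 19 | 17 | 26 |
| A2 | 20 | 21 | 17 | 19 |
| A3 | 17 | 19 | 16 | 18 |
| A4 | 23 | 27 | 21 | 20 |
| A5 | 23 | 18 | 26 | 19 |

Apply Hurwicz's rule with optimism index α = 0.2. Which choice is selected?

A1: 0.2·26 + 0.8·17 = 18.8
A2: 0.2·21 + 0.8·17 = 17.8
A3: 0.2·19 + 0.8·16 = 16.6
A4: 0.2·27 + 0.8·20 = 21.4
A5: 0.2·26 + 0.8·18 = 19.6
Highest Hurwicz score = 21.4 → A4.

A4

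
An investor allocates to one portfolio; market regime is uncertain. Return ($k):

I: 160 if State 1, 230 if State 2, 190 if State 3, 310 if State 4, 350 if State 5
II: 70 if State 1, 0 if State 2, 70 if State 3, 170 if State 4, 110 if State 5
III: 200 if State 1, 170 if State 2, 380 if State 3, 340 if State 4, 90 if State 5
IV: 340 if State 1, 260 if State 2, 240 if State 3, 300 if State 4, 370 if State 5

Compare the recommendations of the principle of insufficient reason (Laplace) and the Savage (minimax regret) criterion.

laplace → IV; minimax regret → IV (agree)

Row averages: I=248, II=84, III=236, IV=302
Highest average = 302 → IV.
Column bests: State 1=340, State 2=260, State 3=380, State 4=340, State 5=370.
I regrets: 180, 30, 190, 30, 20 → max 190
II regrets: 270, 260, 310, 170, 260 → max 310
III regrets: 140, 90, 0, 0, 280 → max 280
IV regrets: 0, 0, 140, 40, 0 → max 140
Smallest max regret = 140 → IV.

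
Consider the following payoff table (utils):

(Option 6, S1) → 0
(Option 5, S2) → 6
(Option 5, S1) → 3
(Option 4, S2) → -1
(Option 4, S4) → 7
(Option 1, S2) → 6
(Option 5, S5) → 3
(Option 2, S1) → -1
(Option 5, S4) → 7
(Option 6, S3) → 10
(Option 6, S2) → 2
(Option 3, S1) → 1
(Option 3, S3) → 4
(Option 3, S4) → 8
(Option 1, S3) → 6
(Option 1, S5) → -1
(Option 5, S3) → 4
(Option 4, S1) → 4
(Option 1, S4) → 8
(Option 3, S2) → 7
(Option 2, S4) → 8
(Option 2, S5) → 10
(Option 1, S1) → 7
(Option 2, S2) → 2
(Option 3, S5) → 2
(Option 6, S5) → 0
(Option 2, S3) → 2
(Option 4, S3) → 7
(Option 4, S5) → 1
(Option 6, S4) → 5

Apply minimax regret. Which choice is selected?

Column bests: S1=7, S2=7, S3=10, S4=8, S5=10.
Option 1 regrets: 0, 1, 4, 0, 11 → max 11
Option 2 regrets: 8, 5, 8, 0, 0 → max 8
Option 3 regrets: 6, 0, 6, 0, 8 → max 8
Option 4 regrets: 3, 8, 3, 1, 9 → max 9
Option 5 regrets: 4, 1, 6, 1, 7 → max 7
Option 6 regrets: 7, 5, 0, 3, 10 → max 10
Smallest max regret = 7 → Option 5.

Option 5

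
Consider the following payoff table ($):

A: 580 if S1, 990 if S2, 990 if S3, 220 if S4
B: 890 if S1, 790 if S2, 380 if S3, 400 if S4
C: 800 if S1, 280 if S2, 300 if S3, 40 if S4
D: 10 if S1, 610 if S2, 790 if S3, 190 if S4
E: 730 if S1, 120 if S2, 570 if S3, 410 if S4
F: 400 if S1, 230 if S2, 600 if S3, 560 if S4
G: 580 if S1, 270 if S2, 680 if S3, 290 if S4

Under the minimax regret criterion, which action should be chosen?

A

Column bests: S1=890, S2=990, S3=990, S4=560.
A regrets: 310, 0, 0, 340 → max 340
B regrets: 0, 200, 610, 160 → max 610
C regrets: 90, 710, 690, 520 → max 710
D regrets: 880, 380, 200, 370 → max 880
E regrets: 160, 870, 420, 150 → max 870
F regrets: 490, 760, 390, 0 → max 760
G regrets: 310, 720, 310, 270 → max 720
Smallest max regret = 340 → A.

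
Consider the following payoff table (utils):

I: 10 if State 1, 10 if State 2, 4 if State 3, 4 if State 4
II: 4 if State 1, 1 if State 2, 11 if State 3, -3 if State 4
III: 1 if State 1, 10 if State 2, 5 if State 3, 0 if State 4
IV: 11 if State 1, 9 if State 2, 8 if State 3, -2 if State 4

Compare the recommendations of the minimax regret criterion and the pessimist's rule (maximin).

Column bests: State 1=11, State 2=10, State 3=11, State 4=4.
I regrets: 1, 0, 7, 0 → max 7
II regrets: 7, 9, 0, 7 → max 9
III regrets: 10, 0, 6, 4 → max 10
IV regrets: 0, 1, 3, 6 → max 6
Smallest max regret = 6 → IV.
Row minima: I=4, II=-3, III=0, IV=-2
Best worst-case = 4 → I.

minimax regret → IV; maximin → I (disagree)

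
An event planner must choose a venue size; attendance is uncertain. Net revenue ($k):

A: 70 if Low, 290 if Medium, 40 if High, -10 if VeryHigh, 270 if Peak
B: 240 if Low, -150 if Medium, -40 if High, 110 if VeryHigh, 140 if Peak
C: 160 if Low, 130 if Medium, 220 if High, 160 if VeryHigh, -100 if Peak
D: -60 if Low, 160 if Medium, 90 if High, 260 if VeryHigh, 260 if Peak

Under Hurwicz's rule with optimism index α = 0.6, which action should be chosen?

A

A: 0.6·290 + 0.4·(-10) = 170
B: 0.6·240 + 0.4·(-150) = 84
C: 0.6·220 + 0.4·(-100) = 92
D: 0.6·260 + 0.4·(-60) = 132
Highest Hurwicz score = 170 → A.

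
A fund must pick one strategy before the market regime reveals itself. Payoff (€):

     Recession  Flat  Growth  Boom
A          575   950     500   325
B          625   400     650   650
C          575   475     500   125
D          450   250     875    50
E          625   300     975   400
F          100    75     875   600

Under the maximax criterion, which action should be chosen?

Row maxima: A=950, B=650, C=575, D=875, E=975, F=875
Best best-case = 975 → E.

E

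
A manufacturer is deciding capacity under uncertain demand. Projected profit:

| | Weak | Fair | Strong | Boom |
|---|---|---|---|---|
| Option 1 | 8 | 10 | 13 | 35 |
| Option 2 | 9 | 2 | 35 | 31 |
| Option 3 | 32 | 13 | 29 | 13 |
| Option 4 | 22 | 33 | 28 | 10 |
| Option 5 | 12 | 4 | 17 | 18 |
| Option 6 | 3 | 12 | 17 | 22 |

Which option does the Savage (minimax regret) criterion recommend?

Option 3

Column bests: Weak=32, Fair=33, Strong=35, Boom=35.
Option 1 regrets: 24, 23, 22, 0 → max 24
Option 2 regrets: 23, 31, 0, 4 → max 31
Option 3 regrets: 0, 20, 6, 22 → max 22
Option 4 regrets: 10, 0, 7, 25 → max 25
Option 5 regrets: 20, 29, 18, 17 → max 29
Option 6 regrets: 29, 21, 18, 13 → max 29
Smallest max regret = 22 → Option 3.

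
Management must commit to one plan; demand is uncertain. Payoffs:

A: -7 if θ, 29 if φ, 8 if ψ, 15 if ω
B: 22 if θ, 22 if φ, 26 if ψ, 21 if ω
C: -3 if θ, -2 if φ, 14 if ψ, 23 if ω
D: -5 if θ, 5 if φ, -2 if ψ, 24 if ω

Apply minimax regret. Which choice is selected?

Column bests: θ=22, φ=29, ψ=26, ω=24.
A regrets: 29, 0, 18, 9 → max 29
B regrets: 0, 7, 0, 3 → max 7
C regrets: 25, 31, 12, 1 → max 31
D regrets: 27, 24, 28, 0 → max 28
Smallest max regret = 7 → B.

B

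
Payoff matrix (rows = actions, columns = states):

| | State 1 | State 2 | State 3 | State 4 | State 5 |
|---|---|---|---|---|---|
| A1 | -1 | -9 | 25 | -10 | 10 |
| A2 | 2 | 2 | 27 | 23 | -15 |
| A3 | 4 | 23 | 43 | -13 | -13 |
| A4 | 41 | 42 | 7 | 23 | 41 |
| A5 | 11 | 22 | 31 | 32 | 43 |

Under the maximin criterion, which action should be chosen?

A5

Row minima: A1=-10, A2=-15, A3=-13, A4=7, A5=11
Best worst-case = 11 → A5.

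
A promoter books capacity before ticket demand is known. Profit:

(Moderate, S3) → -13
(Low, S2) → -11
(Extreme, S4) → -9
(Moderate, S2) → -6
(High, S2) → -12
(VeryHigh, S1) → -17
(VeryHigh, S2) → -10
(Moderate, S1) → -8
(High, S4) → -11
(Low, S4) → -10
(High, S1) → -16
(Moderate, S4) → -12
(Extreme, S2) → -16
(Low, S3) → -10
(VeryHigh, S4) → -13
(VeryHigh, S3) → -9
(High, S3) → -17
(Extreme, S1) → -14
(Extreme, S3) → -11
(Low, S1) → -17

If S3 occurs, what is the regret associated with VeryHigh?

Best payoff under S3 is -9.
Regret = -9 − (-9) = 0.

0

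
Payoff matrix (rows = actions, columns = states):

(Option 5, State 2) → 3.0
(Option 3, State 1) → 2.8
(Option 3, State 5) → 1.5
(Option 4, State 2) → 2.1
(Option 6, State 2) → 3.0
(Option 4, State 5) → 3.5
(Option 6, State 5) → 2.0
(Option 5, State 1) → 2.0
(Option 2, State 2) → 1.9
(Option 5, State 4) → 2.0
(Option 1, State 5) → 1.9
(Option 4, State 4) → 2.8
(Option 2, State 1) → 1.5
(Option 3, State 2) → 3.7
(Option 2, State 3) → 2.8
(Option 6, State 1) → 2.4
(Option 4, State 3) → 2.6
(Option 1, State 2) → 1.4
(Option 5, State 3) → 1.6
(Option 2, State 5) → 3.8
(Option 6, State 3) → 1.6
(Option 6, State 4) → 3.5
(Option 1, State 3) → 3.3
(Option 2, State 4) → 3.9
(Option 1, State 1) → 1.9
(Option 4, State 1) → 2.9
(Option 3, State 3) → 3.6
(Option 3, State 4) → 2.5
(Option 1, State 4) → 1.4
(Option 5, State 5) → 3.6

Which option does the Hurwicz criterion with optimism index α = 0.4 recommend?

Option 1: 0.4·3.3 + 0.6·1.4 = 2.16
Option 2: 0.4·3.9 + 0.6·1.5 = 2.46
Option 3: 0.4·3.7 + 0.6·1.5 = 2.38
Option 4: 0.4·3.5 + 0.6·2.1 = 2.66
Option 5: 0.4·3.6 + 0.6·1.6 = 2.4
Option 6: 0.4·3.5 + 0.6·1.6 = 2.36
Highest Hurwicz score = 2.66 → Option 4.

Option 4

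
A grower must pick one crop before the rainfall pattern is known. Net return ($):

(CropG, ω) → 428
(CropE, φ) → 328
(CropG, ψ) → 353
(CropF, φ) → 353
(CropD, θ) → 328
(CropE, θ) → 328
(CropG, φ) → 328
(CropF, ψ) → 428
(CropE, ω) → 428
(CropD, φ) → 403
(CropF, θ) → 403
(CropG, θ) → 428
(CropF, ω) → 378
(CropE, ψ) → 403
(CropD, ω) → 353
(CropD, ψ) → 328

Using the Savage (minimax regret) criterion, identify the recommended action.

Column bests: θ=428, φ=403, ψ=428, ω=428.
CropG regrets: 0, 75, 75, 0 → max 75
CropD regrets: 100, 0, 100, 75 → max 100
CropF regrets: 25, 50, 0, 50 → max 50
CropE regrets: 100, 75, 25, 0 → max 100
Smallest max regret = 50 → CropF.

CropF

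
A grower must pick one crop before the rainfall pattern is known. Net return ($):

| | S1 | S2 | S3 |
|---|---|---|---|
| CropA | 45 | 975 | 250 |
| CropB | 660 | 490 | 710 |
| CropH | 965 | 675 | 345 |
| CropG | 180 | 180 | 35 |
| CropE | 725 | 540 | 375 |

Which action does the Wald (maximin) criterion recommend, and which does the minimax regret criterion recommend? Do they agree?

maximin → CropB; minimax regret → CropH (disagree)

Row minima: CropA=45, CropB=490, CropH=345, CropG=35, CropE=375
Best worst-case = 490 → CropB.
Column bests: S1=965, S2=975, S3=710.
CropA regrets: 920, 0, 460 → max 920
CropB regrets: 305, 485, 0 → max 485
CropH regrets: 0, 300, 365 → max 365
CropG regrets: 785, 795, 675 → max 795
CropE regrets: 240, 435, 335 → max 435
Smallest max regret = 365 → CropH.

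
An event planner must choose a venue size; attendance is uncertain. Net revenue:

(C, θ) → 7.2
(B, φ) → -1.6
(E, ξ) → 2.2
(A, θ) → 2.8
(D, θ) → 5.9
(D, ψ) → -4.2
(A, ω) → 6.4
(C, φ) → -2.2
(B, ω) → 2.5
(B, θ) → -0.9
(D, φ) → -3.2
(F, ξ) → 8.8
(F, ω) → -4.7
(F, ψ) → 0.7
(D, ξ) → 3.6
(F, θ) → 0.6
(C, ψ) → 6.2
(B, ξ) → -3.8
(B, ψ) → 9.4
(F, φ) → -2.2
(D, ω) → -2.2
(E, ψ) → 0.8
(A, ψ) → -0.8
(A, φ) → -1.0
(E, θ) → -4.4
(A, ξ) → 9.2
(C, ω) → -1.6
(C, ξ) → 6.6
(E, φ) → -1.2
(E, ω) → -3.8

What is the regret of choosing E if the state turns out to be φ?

0.2

Best payoff under φ is -1.0.
Regret = -1.0 − (-1.2) = 0.2.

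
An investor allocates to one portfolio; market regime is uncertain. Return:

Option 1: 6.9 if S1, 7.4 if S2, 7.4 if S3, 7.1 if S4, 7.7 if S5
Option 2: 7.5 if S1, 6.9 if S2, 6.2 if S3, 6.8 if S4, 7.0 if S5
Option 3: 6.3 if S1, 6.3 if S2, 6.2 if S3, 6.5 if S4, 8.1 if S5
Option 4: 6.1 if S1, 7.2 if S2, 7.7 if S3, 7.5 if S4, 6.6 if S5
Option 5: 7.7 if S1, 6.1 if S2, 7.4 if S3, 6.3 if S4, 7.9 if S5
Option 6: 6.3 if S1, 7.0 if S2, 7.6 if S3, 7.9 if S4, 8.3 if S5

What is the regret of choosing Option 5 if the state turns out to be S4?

1.6

Best payoff under S4 is 7.9.
Regret = 7.9 − 6.3 = 1.6.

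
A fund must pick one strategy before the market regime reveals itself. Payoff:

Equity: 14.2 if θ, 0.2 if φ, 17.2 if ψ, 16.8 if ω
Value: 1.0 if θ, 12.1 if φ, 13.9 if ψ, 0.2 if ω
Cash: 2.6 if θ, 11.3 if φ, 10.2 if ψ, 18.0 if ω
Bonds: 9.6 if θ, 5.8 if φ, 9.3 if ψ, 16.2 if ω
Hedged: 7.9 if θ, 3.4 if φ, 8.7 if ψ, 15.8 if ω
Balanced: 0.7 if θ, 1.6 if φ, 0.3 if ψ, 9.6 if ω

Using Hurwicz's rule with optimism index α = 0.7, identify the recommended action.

Cash

Equity: 0.7·17.2 + 0.3·0.2 = 12.1
Value: 0.7·13.9 + 0.3·0.2 = 9.79
Cash: 0.7·18.0 + 0.3·2.6 = 13.38
Bonds: 0.7·16.2 + 0.3·5.8 = 13.08
Hedged: 0.7·15.8 + 0.3·3.4 = 12.08
Balanced: 0.7·9.6 + 0.3·0.3 = 6.81
Highest Hurwicz score = 13.38 → Cash.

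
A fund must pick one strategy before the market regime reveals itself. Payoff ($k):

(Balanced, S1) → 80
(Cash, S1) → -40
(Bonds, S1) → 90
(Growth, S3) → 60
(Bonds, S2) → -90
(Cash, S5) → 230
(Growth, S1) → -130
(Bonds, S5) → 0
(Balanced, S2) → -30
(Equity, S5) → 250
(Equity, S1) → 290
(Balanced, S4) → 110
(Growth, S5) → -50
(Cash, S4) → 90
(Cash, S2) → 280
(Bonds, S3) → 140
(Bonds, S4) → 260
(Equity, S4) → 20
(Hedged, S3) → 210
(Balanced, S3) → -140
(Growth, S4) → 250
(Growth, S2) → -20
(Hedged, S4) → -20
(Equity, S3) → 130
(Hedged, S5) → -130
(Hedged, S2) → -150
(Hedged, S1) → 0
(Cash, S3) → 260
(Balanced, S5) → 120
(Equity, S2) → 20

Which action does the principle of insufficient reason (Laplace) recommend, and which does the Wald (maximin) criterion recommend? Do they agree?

Row averages: Balanced=28, Cash=164, Hedged=-18, Growth=22, Equity=142, Bonds=80
Highest average = 164 → Cash.
Row minima: Balanced=-140, Cash=-40, Hedged=-150, Growth=-130, Equity=20, Bonds=-90
Best worst-case = 20 → Equity.

laplace → Cash; maximin → Equity (disagree)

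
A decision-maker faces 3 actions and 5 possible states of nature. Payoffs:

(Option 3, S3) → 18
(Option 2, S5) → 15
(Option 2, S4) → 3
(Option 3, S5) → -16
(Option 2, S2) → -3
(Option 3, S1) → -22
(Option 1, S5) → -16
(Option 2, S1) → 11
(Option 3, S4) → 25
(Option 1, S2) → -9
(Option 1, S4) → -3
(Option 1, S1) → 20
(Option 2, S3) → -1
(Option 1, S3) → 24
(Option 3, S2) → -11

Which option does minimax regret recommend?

Option 2

Column bests: S1=20, S2=-3, S3=24, S4=25, S5=15.
Option 1 regrets: 0, 6, 0, 28, 31 → max 31
Option 2 regrets: 9, 0, 25, 22, 0 → max 25
Option 3 regrets: 42, 8, 6, 0, 31 → max 42
Smallest max regret = 25 → Option 2.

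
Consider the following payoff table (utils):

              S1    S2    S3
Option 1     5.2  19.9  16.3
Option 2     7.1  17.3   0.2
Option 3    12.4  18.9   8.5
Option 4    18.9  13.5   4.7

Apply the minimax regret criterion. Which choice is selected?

Column bests: S1=18.9, S2=19.9, S3=16.3.
Option 1 regrets: 13.7, 0.0, 0.0 → max 13.7
Option 2 regrets: 11.8, 2.6, 16.1 → max 16.1
Option 3 regrets: 6.5, 1.0, 7.8 → max 7.8
Option 4 regrets: 0.0, 6.4, 11.6 → max 11.6
Smallest max regret = 7.8 → Option 3.

Option 3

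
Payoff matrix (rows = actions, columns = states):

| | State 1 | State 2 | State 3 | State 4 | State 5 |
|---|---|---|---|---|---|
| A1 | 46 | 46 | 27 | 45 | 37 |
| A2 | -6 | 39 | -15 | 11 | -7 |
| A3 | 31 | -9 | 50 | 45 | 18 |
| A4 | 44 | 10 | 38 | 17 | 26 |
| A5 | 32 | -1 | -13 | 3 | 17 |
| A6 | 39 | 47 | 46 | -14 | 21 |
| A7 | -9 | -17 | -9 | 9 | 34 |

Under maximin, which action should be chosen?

A1

Row minima: A1=27, A2=-15, A3=-9, A4=10, A5=-13, A6=-14, A7=-17
Best worst-case = 27 → A1.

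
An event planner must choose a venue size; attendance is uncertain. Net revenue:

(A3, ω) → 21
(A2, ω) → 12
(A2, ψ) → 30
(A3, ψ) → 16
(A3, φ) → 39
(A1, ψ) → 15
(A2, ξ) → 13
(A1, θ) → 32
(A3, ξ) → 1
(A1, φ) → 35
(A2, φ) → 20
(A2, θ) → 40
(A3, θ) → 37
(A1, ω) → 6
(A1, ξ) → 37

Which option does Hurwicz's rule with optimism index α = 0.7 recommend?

A1: 0.7·37 + 0.3·6 = 27.7
A2: 0.7·40 + 0.3·12 = 31.6
A3: 0.7·39 + 0.3·1 = 27.6
Highest Hurwicz score = 31.6 → A2.

A2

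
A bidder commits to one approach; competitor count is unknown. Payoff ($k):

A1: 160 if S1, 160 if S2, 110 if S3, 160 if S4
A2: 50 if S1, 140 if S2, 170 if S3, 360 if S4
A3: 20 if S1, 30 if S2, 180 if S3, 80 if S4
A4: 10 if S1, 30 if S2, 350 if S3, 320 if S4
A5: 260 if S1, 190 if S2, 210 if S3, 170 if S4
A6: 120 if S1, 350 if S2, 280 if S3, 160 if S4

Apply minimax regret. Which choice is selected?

A5

Column bests: S1=260, S2=350, S3=350, S4=360.
A1 regrets: 100, 190, 240, 200 → max 240
A2 regrets: 210, 210, 180, 0 → max 210
A3 regrets: 240, 320, 170, 280 → max 320
A4 regrets: 250, 320, 0, 40 → max 320
A5 regrets: 0, 160, 140, 190 → max 190
A6 regrets: 140, 0, 70, 200 → max 200
Smallest max regret = 190 → A5.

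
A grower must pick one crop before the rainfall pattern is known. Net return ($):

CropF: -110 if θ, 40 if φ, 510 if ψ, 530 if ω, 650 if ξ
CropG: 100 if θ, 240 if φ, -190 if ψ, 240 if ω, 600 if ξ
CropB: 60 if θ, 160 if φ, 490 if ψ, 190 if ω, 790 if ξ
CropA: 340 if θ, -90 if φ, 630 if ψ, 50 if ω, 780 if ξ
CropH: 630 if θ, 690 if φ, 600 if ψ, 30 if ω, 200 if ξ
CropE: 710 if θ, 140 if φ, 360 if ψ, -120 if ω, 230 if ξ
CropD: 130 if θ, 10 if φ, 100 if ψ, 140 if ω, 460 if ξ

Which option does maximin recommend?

CropB

Row minima: CropF=-110, CropG=-190, CropB=60, CropA=-90, CropH=30, CropE=-120, CropD=10
Best worst-case = 60 → CropB.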